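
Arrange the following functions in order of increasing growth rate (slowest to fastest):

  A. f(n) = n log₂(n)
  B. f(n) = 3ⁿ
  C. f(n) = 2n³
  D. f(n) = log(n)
D < A < C < B

Comparing growth rates:
D = log(n) is O(log n)
A = n log₂(n) is O(n log n)
C = 2n³ is O(n³)
B = 3ⁿ is O(3ⁿ)

Therefore, the order from slowest to fastest is: D < A < C < B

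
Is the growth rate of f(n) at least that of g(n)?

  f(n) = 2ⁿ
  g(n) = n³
True

f(n) = 2ⁿ is O(2ⁿ), and g(n) = n³ is O(n³).
Since O(2ⁿ) grows at least as fast as O(n³), f(n) = Ω(g(n)) is true.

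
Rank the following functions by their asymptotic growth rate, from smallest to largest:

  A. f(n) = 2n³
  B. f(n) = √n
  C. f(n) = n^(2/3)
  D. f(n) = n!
B < C < A < D

Comparing growth rates:
B = √n is O(√n)
C = n^(2/3) is O(n^(2/3))
A = 2n³ is O(n³)
D = n! is O(n!)

Therefore, the order from slowest to fastest is: B < C < A < D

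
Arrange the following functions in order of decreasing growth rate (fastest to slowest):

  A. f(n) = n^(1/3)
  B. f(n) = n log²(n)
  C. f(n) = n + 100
B > C > A

Comparing growth rates:
B = n log²(n) is O(n log² n)
C = n + 100 is O(n)
A = n^(1/3) is O(n^(1/3))

Therefore, the order from fastest to slowest is: B > C > A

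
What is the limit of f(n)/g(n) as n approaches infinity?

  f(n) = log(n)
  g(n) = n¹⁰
0

Since log(n) (O(log n)) grows slower than n¹⁰ (O(n¹⁰)),
the ratio f(n)/g(n) → 0 as n → ∞.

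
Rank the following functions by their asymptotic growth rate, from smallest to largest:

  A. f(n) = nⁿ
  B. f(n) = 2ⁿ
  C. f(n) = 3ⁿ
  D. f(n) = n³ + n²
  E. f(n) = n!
D < B < C < E < A

Comparing growth rates:
D = n³ + n² is O(n³)
B = 2ⁿ is O(2ⁿ)
C = 3ⁿ is O(3ⁿ)
E = n! is O(n!)
A = nⁿ is O(nⁿ)

Therefore, the order from slowest to fastest is: D < B < C < E < A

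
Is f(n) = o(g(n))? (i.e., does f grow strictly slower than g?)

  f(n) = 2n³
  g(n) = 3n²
False

f(n) = 2n³ is O(n³), and g(n) = 3n² is O(n²).
Since O(n³) grows faster than or equal to O(n²), f(n) = o(g(n)) is false.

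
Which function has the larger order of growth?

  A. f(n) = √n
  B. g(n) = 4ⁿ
B

f(n) = √n is O(√n), while g(n) = 4ⁿ is O(4ⁿ).
Since O(4ⁿ) grows faster than O(√n), g(n) dominates.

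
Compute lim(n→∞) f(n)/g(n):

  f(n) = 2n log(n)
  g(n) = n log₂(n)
log(4)

Since 2n log(n) and n log₂(n) have the same growth rate (O(n log n)),
the ratio converges to a constant: log(4).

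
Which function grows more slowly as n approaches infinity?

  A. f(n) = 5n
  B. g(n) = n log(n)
A

f(n) = 5n is O(n), while g(n) = n log(n) is O(n log n).
Since O(n) grows slower than O(n log n), f(n) is dominated.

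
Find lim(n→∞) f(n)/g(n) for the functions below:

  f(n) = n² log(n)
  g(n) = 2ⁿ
0

Since n² log(n) (O(n² log n)) grows slower than 2ⁿ (O(2ⁿ)),
the ratio f(n)/g(n) → 0 as n → ∞.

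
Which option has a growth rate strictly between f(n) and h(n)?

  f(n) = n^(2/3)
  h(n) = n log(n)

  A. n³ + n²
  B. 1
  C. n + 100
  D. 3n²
C

We need g(n) with n^(2/3) = o(g(n)) and g(n) = o(n log(n)), i.e. O(n^(2/3)) ≺ g ≺ O(n log n).
Check each option:
  A. n³ + n² — O(n³) does not grow strictly slower than h(n)
  B. 1 — O(1) does not grow strictly faster than f(n)
  C. n + 100 — O(n) is strictly between O(n^(2/3)) and O(n log n) ✓
  D. 3n² — O(n²) does not grow strictly slower than h(n)

Only option C (n + 100) lies strictly between.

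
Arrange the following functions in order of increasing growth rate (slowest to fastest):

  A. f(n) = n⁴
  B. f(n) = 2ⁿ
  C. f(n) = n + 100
C < A < B

Comparing growth rates:
C = n + 100 is O(n)
A = n⁴ is O(n⁴)
B = 2ⁿ is O(2ⁿ)

Therefore, the order from slowest to fastest is: C < A < B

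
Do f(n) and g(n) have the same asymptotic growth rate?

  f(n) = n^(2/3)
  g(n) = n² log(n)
False

f(n) = n^(2/3) is O(n^(2/3)), and g(n) = n² log(n) is O(n² log n).
Since they have different growth rates, f(n) = Θ(g(n)) is false.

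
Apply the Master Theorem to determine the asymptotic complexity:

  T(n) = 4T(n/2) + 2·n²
Θ(n² log n)

Master Theorem: a = 4, b = 2, f(n) = 2·n².
Compute the critical exponent d = log₂(4) = 2.
Compare f(n) = Θ(n²) against n^d:
  k = 2 = d, so f(n) = Θ(n^d) — Case 2.
  Work is balanced across levels: T(n) = Θ(n^d log n) = Θ(n² log n).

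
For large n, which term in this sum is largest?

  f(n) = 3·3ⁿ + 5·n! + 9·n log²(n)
5·n!

Looking at each term:
  - 3·3ⁿ is O(3ⁿ)
  - 5·n! is O(n!)
  - 9·n log²(n) is O(n log² n)

The term 5·n! (O(n!)) grows fastest and dominates all others.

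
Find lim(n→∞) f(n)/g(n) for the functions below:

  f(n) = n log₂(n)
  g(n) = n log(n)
1/log(2)

Since n log₂(n) and n log(n) have the same growth rate (O(n log n)),
the ratio converges to a constant: 1/log(2).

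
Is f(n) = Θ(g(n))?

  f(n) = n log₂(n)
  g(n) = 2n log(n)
True

f(n) = n log₂(n) and g(n) = 2n log(n) are both O(n log n).
Since they have the same asymptotic growth rate, f(n) = Θ(g(n)) is true.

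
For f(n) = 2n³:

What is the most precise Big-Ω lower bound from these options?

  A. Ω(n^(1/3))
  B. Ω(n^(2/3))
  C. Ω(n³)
C

f(n) = 2n³ is Ω(n³).
All listed options are valid Big-Ω bounds (lower bounds),
but Ω(n³) is the tightest (largest valid bound).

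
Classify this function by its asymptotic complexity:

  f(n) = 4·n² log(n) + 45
O(n² log n)

The dominant term in 4·n² log(n) + 45 is 4·n² log(n), which is Θ(n² log n).
Lower-order terms (45) are asymptotically negligible.
Constants are absorbed, so the tightest bound is O(n² log n).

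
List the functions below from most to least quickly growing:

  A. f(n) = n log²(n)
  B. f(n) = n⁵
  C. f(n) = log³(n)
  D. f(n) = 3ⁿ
D > B > A > C

Comparing growth rates:
D = 3ⁿ is O(3ⁿ)
B = n⁵ is O(n⁵)
A = n log²(n) is O(n log² n)
C = log³(n) is O(log³ n)

Therefore, the order from fastest to slowest is: D > B > A > C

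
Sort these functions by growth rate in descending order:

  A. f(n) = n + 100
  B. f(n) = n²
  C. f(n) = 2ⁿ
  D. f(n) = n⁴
C > D > B > A

Comparing growth rates:
C = 2ⁿ is O(2ⁿ)
D = n⁴ is O(n⁴)
B = n² is O(n²)
A = n + 100 is O(n)

Therefore, the order from fastest to slowest is: C > D > B > A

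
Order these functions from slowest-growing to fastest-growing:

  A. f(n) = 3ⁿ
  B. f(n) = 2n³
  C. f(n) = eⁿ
B < C < A

Comparing growth rates:
B = 2n³ is O(n³)
C = eⁿ is O(eⁿ)
A = 3ⁿ is O(3ⁿ)

Therefore, the order from slowest to fastest is: B < C < A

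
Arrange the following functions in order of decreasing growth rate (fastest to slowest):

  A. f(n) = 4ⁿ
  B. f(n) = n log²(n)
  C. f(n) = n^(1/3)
A > B > C

Comparing growth rates:
A = 4ⁿ is O(4ⁿ)
B = n log²(n) is O(n log² n)
C = n^(1/3) is O(n^(1/3))

Therefore, the order from fastest to slowest is: A > B > C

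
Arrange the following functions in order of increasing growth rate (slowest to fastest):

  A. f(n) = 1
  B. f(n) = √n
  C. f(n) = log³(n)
A < C < B

Comparing growth rates:
A = 1 is O(1)
C = log³(n) is O(log³ n)
B = √n is O(√n)

Therefore, the order from slowest to fastest is: A < C < B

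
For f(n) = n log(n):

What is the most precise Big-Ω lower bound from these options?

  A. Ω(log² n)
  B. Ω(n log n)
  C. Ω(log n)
B

f(n) = n log(n) is Ω(n log n).
All listed options are valid Big-Ω bounds (lower bounds),
but Ω(n log n) is the tightest (largest valid bound).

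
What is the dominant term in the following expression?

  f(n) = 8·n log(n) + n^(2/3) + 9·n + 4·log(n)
8·n log(n)

Looking at each term:
  - 8·n log(n) is O(n log n)
  - n^(2/3) is O(n^(2/3))
  - 9·n is O(n)
  - 4·log(n) is O(log n)

The term 8·n log(n) (O(n log n)) grows fastest and dominates all others.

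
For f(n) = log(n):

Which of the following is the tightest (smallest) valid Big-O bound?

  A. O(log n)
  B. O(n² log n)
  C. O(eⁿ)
A

f(n) = log(n) is O(log n).
All listed options are valid Big-O bounds (upper bounds),
but O(log n) is the tightest (smallest valid bound).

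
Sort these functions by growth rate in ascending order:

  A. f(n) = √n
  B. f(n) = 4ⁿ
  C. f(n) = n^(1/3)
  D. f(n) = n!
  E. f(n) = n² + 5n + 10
C < A < E < B < D

Comparing growth rates:
C = n^(1/3) is O(n^(1/3))
A = √n is O(√n)
E = n² + 5n + 10 is O(n²)
B = 4ⁿ is O(4ⁿ)
D = n! is O(n!)

Therefore, the order from slowest to fastest is: C < A < E < B < D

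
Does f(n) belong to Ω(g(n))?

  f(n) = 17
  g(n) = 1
True

f(n) = 17 and g(n) = 1 are both O(1).
Big-Ω permits equal growth rates (f ≥ c·g for some c > 0), so f(n) = Ω(g(n)) is true.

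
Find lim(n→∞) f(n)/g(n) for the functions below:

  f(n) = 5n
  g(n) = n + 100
5

Since 5n and n + 100 have the same growth rate (O(n)),
the ratio converges to a constant: 5.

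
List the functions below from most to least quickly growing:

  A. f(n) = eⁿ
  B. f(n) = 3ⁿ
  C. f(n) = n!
C > B > A

Comparing growth rates:
C = n! is O(n!)
B = 3ⁿ is O(3ⁿ)
A = eⁿ is O(eⁿ)

Therefore, the order from fastest to slowest is: C > B > A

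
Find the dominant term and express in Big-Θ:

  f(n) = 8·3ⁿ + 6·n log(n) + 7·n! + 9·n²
Θ(n!)

Order the terms by growth rate: 6·n log(n) ≺ 9·n² ≺ 8·3ⁿ ≺ 7·n!.
The fastest-growing term 7·n! dominates as n → ∞; dropping its constant factor gives Θ(n!).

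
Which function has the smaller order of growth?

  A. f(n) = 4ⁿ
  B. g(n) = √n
B

f(n) = 4ⁿ is O(4ⁿ), while g(n) = √n is O(√n).
Since O(√n) grows slower than O(4ⁿ), g(n) is dominated.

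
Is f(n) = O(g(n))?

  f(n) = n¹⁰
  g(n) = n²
False

f(n) = n¹⁰ is O(n¹⁰), and g(n) = n² is O(n²).
Since O(n¹⁰) grows faster than O(n²), f(n) = O(g(n)) is false.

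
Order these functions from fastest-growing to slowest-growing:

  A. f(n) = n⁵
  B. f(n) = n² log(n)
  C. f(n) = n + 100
A > B > C

Comparing growth rates:
A = n⁵ is O(n⁵)
B = n² log(n) is O(n² log n)
C = n + 100 is O(n)

Therefore, the order from fastest to slowest is: A > B > C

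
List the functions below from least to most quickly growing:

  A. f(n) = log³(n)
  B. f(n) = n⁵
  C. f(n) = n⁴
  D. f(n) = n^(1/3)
A < D < C < B

Comparing growth rates:
A = log³(n) is O(log³ n)
D = n^(1/3) is O(n^(1/3))
C = n⁴ is O(n⁴)
B = n⁵ is O(n⁵)

Therefore, the order from slowest to fastest is: A < D < C < B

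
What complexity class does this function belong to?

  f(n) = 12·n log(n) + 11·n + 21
O(n log n)

The dominant term in 12·n log(n) + 11·n + 21 is 12·n log(n), which is Θ(n log n).
Lower-order terms (11·n, 21) are asymptotically negligible.
Constants are absorbed, so the tightest bound is O(n log n).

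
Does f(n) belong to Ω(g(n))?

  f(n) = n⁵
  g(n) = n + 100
True

f(n) = n⁵ is O(n⁵), and g(n) = n + 100 is O(n).
Since O(n⁵) grows at least as fast as O(n), f(n) = Ω(g(n)) is true.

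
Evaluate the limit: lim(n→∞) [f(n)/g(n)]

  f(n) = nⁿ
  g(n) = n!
∞

Since nⁿ (O(nⁿ)) grows faster than n! (O(n!)),
the ratio f(n)/g(n) → ∞ as n → ∞.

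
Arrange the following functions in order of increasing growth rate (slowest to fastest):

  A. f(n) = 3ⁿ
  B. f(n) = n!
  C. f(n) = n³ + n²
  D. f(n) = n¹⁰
C < D < A < B

Comparing growth rates:
C = n³ + n² is O(n³)
D = n¹⁰ is O(n¹⁰)
A = 3ⁿ is O(3ⁿ)
B = n! is O(n!)

Therefore, the order from slowest to fastest is: C < D < A < B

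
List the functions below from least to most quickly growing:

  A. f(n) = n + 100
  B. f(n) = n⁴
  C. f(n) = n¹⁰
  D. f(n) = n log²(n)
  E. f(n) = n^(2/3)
E < A < D < B < C

Comparing growth rates:
E = n^(2/3) is O(n^(2/3))
A = n + 100 is O(n)
D = n log²(n) is O(n log² n)
B = n⁴ is O(n⁴)
C = n¹⁰ is O(n¹⁰)

Therefore, the order from slowest to fastest is: E < A < D < B < C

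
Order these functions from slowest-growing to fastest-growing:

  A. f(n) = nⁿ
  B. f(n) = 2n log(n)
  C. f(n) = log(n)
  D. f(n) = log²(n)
C < D < B < A

Comparing growth rates:
C = log(n) is O(log n)
D = log²(n) is O(log² n)
B = 2n log(n) is O(n log n)
A = nⁿ is O(nⁿ)

Therefore, the order from slowest to fastest is: C < D < B < A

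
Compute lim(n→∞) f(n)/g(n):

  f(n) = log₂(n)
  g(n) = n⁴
0

Since log₂(n) (O(log n)) grows slower than n⁴ (O(n⁴)),
the ratio f(n)/g(n) → 0 as n → ∞.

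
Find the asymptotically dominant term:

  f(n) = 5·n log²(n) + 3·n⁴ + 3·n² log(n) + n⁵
n⁵

Looking at each term:
  - 5·n log²(n) is O(n log² n)
  - 3·n⁴ is O(n⁴)
  - 3·n² log(n) is O(n² log n)
  - n⁵ is O(n⁵)

The term n⁵ (O(n⁵)) grows fastest and dominates all others.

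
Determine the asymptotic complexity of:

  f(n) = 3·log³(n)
O(log³ n)

The dominant term in 3·log³(n) is 3·log³(n), which is Θ(log³ n).
Constants are absorbed, so the tightest bound is O(log³ n).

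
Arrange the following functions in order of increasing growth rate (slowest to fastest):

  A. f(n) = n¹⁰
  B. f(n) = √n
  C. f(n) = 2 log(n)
C < B < A

Comparing growth rates:
C = 2 log(n) is O(log n)
B = √n is O(√n)
A = n¹⁰ is O(n¹⁰)

Therefore, the order from slowest to fastest is: C < B < A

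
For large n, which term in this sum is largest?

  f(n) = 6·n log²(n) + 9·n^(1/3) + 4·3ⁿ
4·3ⁿ

Looking at each term:
  - 6·n log²(n) is O(n log² n)
  - 9·n^(1/3) is O(n^(1/3))
  - 4·3ⁿ is O(3ⁿ)

The term 4·3ⁿ (O(3ⁿ)) grows fastest and dominates all others.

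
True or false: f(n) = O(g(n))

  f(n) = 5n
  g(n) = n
True

f(n) = 5n and g(n) = n are both O(n).
Big-O permits equal growth rates (f ≤ c·g for some c), so f(n) = O(g(n)) is true.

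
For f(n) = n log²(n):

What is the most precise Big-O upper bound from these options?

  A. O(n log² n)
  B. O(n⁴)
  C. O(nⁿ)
A

f(n) = n log²(n) is O(n log² n).
All listed options are valid Big-O bounds (upper bounds),
but O(n log² n) is the tightest (smallest valid bound).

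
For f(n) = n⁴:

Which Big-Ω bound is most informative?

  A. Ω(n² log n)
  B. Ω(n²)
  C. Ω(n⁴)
C

f(n) = n⁴ is Ω(n⁴).
All listed options are valid Big-Ω bounds (lower bounds),
but Ω(n⁴) is the tightest (largest valid bound).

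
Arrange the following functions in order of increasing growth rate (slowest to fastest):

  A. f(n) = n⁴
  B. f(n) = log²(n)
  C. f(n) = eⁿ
B < A < C

Comparing growth rates:
B = log²(n) is O(log² n)
A = n⁴ is O(n⁴)
C = eⁿ is O(eⁿ)

Therefore, the order from slowest to fastest is: B < A < C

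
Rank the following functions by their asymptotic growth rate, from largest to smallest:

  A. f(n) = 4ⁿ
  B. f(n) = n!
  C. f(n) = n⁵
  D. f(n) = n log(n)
B > A > C > D

Comparing growth rates:
B = n! is O(n!)
A = 4ⁿ is O(4ⁿ)
C = n⁵ is O(n⁵)
D = n log(n) is O(n log n)

Therefore, the order from fastest to slowest is: B > A > C > D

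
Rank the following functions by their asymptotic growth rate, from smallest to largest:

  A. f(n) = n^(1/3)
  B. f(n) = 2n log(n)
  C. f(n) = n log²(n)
A < B < C

Comparing growth rates:
A = n^(1/3) is O(n^(1/3))
B = 2n log(n) is O(n log n)
C = n log²(n) is O(n log² n)

Therefore, the order from slowest to fastest is: A < B < C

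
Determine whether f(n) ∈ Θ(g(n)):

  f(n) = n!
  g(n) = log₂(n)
False

f(n) = n! is O(n!), and g(n) = log₂(n) is O(log n).
Since they have different growth rates, f(n) = Θ(g(n)) is false.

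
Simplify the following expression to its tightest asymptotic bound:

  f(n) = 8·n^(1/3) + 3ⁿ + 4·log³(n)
Θ(3ⁿ)

Order the terms by growth rate: 4·log³(n) ≺ 8·n^(1/3) ≺ 3ⁿ.
The fastest-growing term 3ⁿ dominates as n → ∞; dropping its constant factor gives Θ(3ⁿ).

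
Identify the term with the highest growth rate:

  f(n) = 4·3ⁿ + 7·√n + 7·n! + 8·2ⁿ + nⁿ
nⁿ

Looking at each term:
  - 4·3ⁿ is O(3ⁿ)
  - 7·√n is O(√n)
  - 7·n! is O(n!)
  - 8·2ⁿ is O(2ⁿ)
  - nⁿ is O(nⁿ)

The term nⁿ (O(nⁿ)) grows fastest and dominates all others.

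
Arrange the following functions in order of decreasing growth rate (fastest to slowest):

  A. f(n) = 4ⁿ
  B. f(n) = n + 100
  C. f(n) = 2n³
A > C > B

Comparing growth rates:
A = 4ⁿ is O(4ⁿ)
C = 2n³ is O(n³)
B = n + 100 is O(n)

Therefore, the order from fastest to slowest is: A > C > B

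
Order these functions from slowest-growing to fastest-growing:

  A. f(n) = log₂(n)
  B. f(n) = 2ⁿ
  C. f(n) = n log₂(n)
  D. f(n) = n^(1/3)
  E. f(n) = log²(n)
A < E < D < C < B

Comparing growth rates:
A = log₂(n) is O(log n)
E = log²(n) is O(log² n)
D = n^(1/3) is O(n^(1/3))
C = n log₂(n) is O(n log n)
B = 2ⁿ is O(2ⁿ)

Therefore, the order from slowest to fastest is: A < E < D < C < B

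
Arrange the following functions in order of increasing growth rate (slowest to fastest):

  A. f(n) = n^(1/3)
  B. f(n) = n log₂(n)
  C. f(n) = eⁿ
A < B < C

Comparing growth rates:
A = n^(1/3) is O(n^(1/3))
B = n log₂(n) is O(n log n)
C = eⁿ is O(eⁿ)

Therefore, the order from slowest to fastest is: A < B < C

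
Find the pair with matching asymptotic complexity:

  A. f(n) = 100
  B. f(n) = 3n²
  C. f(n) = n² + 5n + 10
B and C

Examining each function:
  A. 100 is O(1)
  B. 3n² is O(n²)
  C. n² + 5n + 10 is O(n²)

Functions B and C both have the same complexity class.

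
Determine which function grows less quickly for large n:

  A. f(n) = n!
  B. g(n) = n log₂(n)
B

f(n) = n! is O(n!), while g(n) = n log₂(n) is O(n log n).
Since O(n log n) grows slower than O(n!), g(n) is dominated.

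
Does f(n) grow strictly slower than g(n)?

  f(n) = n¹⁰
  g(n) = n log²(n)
False

f(n) = n¹⁰ is O(n¹⁰), and g(n) = n log²(n) is O(n log² n).
Since O(n¹⁰) grows faster than or equal to O(n log² n), f(n) = o(g(n)) is false.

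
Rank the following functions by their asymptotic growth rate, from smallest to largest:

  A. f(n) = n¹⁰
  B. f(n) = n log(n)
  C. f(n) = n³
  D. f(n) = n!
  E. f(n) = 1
E < B < C < A < D

Comparing growth rates:
E = 1 is O(1)
B = n log(n) is O(n log n)
C = n³ is O(n³)
A = n¹⁰ is O(n¹⁰)
D = n! is O(n!)

Therefore, the order from slowest to fastest is: E < B < C < A < D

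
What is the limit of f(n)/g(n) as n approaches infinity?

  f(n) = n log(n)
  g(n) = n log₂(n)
log(2)

Since n log(n) and n log₂(n) have the same growth rate (O(n log n)),
the ratio converges to a constant: log(2).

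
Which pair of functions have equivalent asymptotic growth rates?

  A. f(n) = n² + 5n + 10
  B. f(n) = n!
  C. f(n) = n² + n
A and C

Examining each function:
  A. n² + 5n + 10 is O(n²)
  B. n! is O(n!)
  C. n² + n is O(n²)

Functions A and C both have the same complexity class.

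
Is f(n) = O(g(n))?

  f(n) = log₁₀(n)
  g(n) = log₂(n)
True

f(n) = log₁₀(n) and g(n) = log₂(n) are both O(log n).
Big-O permits equal growth rates (f ≤ c·g for some c), so f(n) = O(g(n)) is true.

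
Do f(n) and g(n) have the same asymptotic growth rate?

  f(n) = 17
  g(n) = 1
True

f(n) = 17 and g(n) = 1 are both O(1).
Since they have the same asymptotic growth rate, f(n) = Θ(g(n)) is true.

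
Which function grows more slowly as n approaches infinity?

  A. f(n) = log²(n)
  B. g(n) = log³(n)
A

f(n) = log²(n) is O(log² n), while g(n) = log³(n) is O(log³ n).
Since O(log² n) grows slower than O(log³ n), f(n) is dominated.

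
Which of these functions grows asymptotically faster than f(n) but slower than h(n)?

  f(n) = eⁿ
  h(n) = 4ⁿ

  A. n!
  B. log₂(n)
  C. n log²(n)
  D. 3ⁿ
D

We need g(n) with eⁿ = o(g(n)) and g(n) = o(4ⁿ), i.e. O(eⁿ) ≺ g ≺ O(4ⁿ).
Check each option:
  A. n! — O(n!) does not grow strictly slower than h(n)
  B. log₂(n) — O(log n) does not grow strictly faster than f(n)
  C. n log²(n) — O(n log² n) does not grow strictly faster than f(n)
  D. 3ⁿ — O(3ⁿ) is strictly between O(eⁿ) and O(4ⁿ) ✓

Only option D (3ⁿ) lies strictly between.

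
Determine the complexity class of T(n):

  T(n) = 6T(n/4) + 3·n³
Θ(n³)

Master Theorem: a = 6, b = 4, f(n) = 3·n³.
Compute the critical exponent d = log₄(6) = 1.292.
Compare f(n) = Θ(n³) against n^d:
  k = 3 > d = 1.292, so f(n) = Ω(n^(d+ε)) — Case 3.
  Regularity: a·(n/b)^3/n^3 = a/b^3 = 6/64 < 1 ✓.
  The top-level work dominates: T(n) = Θ(f(n)) = Θ(n³).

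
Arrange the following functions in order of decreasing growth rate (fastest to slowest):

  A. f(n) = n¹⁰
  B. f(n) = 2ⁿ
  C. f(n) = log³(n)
B > A > C

Comparing growth rates:
B = 2ⁿ is O(2ⁿ)
A = n¹⁰ is O(n¹⁰)
C = log³(n) is O(log³ n)

Therefore, the order from fastest to slowest is: B > A > C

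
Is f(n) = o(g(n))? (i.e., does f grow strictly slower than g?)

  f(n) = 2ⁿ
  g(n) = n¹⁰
False

f(n) = 2ⁿ is O(2ⁿ), and g(n) = n¹⁰ is O(n¹⁰).
Since O(2ⁿ) grows faster than or equal to O(n¹⁰), f(n) = o(g(n)) is false.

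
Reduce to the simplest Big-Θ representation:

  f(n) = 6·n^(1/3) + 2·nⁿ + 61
Θ(nⁿ)

Order the terms by growth rate: 61 ≺ 6·n^(1/3) ≺ 2·nⁿ.
The fastest-growing term 2·nⁿ dominates as n → ∞; dropping its constant factor gives Θ(nⁿ).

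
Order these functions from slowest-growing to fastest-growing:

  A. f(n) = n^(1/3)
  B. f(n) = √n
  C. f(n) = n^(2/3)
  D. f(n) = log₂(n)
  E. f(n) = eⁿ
D < A < B < C < E

Comparing growth rates:
D = log₂(n) is O(log n)
A = n^(1/3) is O(n^(1/3))
B = √n is O(√n)
C = n^(2/3) is O(n^(2/3))
E = eⁿ is O(eⁿ)

Therefore, the order from slowest to fastest is: D < A < B < C < E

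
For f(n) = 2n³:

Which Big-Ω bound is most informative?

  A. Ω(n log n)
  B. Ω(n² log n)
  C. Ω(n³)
C

f(n) = 2n³ is Ω(n³).
All listed options are valid Big-Ω bounds (lower bounds),
but Ω(n³) is the tightest (largest valid bound).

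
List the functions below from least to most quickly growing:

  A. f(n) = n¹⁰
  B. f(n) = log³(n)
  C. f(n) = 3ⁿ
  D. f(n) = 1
D < B < A < C

Comparing growth rates:
D = 1 is O(1)
B = log³(n) is O(log³ n)
A = n¹⁰ is O(n¹⁰)
C = 3ⁿ is O(3ⁿ)

Therefore, the order from slowest to fastest is: D < B < A < C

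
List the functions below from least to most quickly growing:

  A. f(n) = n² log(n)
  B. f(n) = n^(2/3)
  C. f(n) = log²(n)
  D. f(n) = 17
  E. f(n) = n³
D < C < B < A < E

Comparing growth rates:
D = 17 is O(1)
C = log²(n) is O(log² n)
B = n^(2/3) is O(n^(2/3))
A = n² log(n) is O(n² log n)
E = n³ is O(n³)

Therefore, the order from slowest to fastest is: D < C < B < A < E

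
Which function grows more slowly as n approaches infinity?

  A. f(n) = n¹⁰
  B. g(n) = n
B

f(n) = n¹⁰ is O(n¹⁰), while g(n) = n is O(n).
Since O(n) grows slower than O(n¹⁰), g(n) is dominated.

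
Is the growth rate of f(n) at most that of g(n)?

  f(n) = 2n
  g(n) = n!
True

f(n) = 2n is O(n), and g(n) = n! is O(n!).
Since O(n) ⊆ O(n!) (f grows no faster than g), f(n) = O(g(n)) is true.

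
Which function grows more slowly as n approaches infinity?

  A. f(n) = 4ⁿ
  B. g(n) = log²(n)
B

f(n) = 4ⁿ is O(4ⁿ), while g(n) = log²(n) is O(log² n).
Since O(log² n) grows slower than O(4ⁿ), g(n) is dominated.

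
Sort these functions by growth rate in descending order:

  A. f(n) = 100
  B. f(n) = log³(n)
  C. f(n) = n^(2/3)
C > B > A

Comparing growth rates:
C = n^(2/3) is O(n^(2/3))
B = log³(n) is O(log³ n)
A = 100 is O(1)

Therefore, the order from fastest to slowest is: C > B > A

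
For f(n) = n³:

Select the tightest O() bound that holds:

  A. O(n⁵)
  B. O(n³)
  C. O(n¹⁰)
B

f(n) = n³ is O(n³).
All listed options are valid Big-O bounds (upper bounds),
but O(n³) is the tightest (smallest valid bound).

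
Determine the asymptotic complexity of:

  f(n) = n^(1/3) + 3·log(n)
O(n^(1/3))

The dominant term in n^(1/3) + 3·log(n) is n^(1/3), which is Θ(n^(1/3)).
Lower-order terms (3·log(n)) are asymptotically negligible.
Constants are absorbed, so the tightest bound is O(n^(1/3)).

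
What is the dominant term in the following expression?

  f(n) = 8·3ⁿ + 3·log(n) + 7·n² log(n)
8·3ⁿ

Looking at each term:
  - 8·3ⁿ is O(3ⁿ)
  - 3·log(n) is O(log n)
  - 7·n² log(n) is O(n² log n)

The term 8·3ⁿ (O(3ⁿ)) grows fastest and dominates all others.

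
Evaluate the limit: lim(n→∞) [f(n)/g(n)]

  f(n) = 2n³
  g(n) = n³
2

Since 2n³ and n³ have the same growth rate (O(n³)),
the ratio converges to a constant: 2.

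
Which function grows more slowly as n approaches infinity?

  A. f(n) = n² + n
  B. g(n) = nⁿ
A

f(n) = n² + n is O(n²), while g(n) = nⁿ is O(nⁿ).
Since O(n²) grows slower than O(nⁿ), f(n) is dominated.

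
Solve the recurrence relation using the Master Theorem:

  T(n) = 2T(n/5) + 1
Θ(n^log₅(2))

Master Theorem: a = 2, b = 5, f(n) = 1.
Compute the critical exponent d = log₅(2) = 0.431.
Compare f(n) = Θ(1) against n^d:
  k = 0 < d = 0.431, so f(n) = O(n^(d-ε)) — Case 1.
  The recursion cost dominates: T(n) = Θ(n^d) = Θ(n^log₅(2)).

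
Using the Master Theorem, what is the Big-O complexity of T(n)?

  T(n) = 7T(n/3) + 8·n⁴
Θ(n⁴)

Master Theorem: a = 7, b = 3, f(n) = 8·n⁴.
Compute the critical exponent d = log₃(7) = 1.771.
Compare f(n) = Θ(n⁴) against n^d:
  k = 4 > d = 1.771, so f(n) = Ω(n^(d+ε)) — Case 3.
  Regularity: a·(n/b)^4/n^4 = a/b^4 = 7/81 < 1 ✓.
  The top-level work dominates: T(n) = Θ(f(n)) = Θ(n⁴).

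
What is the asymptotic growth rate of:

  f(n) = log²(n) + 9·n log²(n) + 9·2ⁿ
Θ(2ⁿ)

Order the terms by growth rate: log²(n) ≺ 9·n log²(n) ≺ 9·2ⁿ.
The fastest-growing term 9·2ⁿ dominates as n → ∞; dropping its constant factor gives Θ(2ⁿ).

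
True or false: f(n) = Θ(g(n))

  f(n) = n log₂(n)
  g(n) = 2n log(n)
True

f(n) = n log₂(n) and g(n) = 2n log(n) are both O(n log n).
Since they have the same asymptotic growth rate, f(n) = Θ(g(n)) is true.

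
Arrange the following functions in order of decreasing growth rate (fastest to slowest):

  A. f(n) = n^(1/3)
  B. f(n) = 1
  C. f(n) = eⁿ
C > A > B

Comparing growth rates:
C = eⁿ is O(eⁿ)
A = n^(1/3) is O(n^(1/3))
B = 1 is O(1)

Therefore, the order from fastest to slowest is: C > A > B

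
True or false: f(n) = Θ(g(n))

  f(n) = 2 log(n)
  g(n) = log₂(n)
True

f(n) = 2 log(n) and g(n) = log₂(n) are both O(log n).
Since they have the same asymptotic growth rate, f(n) = Θ(g(n)) is true.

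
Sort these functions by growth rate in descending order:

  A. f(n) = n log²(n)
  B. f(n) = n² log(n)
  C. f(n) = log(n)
B > A > C

Comparing growth rates:
B = n² log(n) is O(n² log n)
A = n log²(n) is O(n log² n)
C = log(n) is O(log n)

Therefore, the order from fastest to slowest is: B > A > C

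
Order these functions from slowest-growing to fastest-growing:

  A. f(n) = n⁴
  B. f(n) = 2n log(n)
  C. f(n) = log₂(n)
C < B < A

Comparing growth rates:
C = log₂(n) is O(log n)
B = 2n log(n) is O(n log n)
A = n⁴ is O(n⁴)

Therefore, the order from slowest to fastest is: C < B < A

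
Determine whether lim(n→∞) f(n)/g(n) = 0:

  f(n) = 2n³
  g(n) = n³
False

f(n) = 2n³ is O(n³), and g(n) = n³ is O(n³).
Since they have the same growth rate, f(n) = o(g(n)) is false.
(f = o(g) requires f to grow strictly slower, not equal.)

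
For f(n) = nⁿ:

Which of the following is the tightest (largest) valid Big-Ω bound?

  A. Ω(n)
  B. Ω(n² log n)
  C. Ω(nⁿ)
C

f(n) = nⁿ is Ω(nⁿ).
All listed options are valid Big-Ω bounds (lower bounds),
but Ω(nⁿ) is the tightest (largest valid bound).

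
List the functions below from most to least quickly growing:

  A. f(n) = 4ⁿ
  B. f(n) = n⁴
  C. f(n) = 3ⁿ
A > C > B

Comparing growth rates:
A = 4ⁿ is O(4ⁿ)
C = 3ⁿ is O(3ⁿ)
B = n⁴ is O(n⁴)

Therefore, the order from fastest to slowest is: A > C > B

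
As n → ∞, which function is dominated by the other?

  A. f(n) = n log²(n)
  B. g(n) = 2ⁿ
A

f(n) = n log²(n) is O(n log² n), while g(n) = 2ⁿ is O(2ⁿ).
Since O(n log² n) grows slower than O(2ⁿ), f(n) is dominated.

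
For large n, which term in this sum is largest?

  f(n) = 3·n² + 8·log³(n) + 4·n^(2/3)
3·n²

Looking at each term:
  - 3·n² is O(n²)
  - 8·log³(n) is O(log³ n)
  - 4·n^(2/3) is O(n^(2/3))

The term 3·n² (O(n²)) grows fastest and dominates all others.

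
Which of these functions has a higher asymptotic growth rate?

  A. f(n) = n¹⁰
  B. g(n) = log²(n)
A

f(n) = n¹⁰ is O(n¹⁰), while g(n) = log²(n) is O(log² n).
Since O(n¹⁰) grows faster than O(log² n), f(n) dominates.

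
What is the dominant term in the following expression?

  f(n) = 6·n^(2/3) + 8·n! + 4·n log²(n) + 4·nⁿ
4·nⁿ

Looking at each term:
  - 6·n^(2/3) is O(n^(2/3))
  - 8·n! is O(n!)
  - 4·n log²(n) is O(n log² n)
  - 4·nⁿ is O(nⁿ)

The term 4·nⁿ (O(nⁿ)) grows fastest and dominates all others.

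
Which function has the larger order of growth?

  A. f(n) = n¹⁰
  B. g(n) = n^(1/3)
A

f(n) = n¹⁰ is O(n¹⁰), while g(n) = n^(1/3) is O(n^(1/3)).
Since O(n¹⁰) grows faster than O(n^(1/3)), f(n) dominates.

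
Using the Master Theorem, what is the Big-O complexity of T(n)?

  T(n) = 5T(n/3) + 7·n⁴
Θ(n⁴)

Master Theorem: a = 5, b = 3, f(n) = 7·n⁴.
Compute the critical exponent d = log₃(5) = 1.465.
Compare f(n) = Θ(n⁴) against n^d:
  k = 4 > d = 1.465, so f(n) = Ω(n^(d+ε)) — Case 3.
  Regularity: a·(n/b)^4/n^4 = a/b^4 = 5/81 < 1 ✓.
  The top-level work dominates: T(n) = Θ(f(n)) = Θ(n⁴).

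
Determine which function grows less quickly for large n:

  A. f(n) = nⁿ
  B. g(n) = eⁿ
B

f(n) = nⁿ is O(nⁿ), while g(n) = eⁿ is O(eⁿ).
Since O(eⁿ) grows slower than O(nⁿ), g(n) is dominated.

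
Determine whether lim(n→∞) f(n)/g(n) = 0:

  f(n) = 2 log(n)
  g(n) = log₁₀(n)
False

f(n) = 2 log(n) is O(log n), and g(n) = log₁₀(n) is O(log n).
Since they have the same growth rate, f(n) = o(g(n)) is false.
(f = o(g) requires f to grow strictly slower, not equal.)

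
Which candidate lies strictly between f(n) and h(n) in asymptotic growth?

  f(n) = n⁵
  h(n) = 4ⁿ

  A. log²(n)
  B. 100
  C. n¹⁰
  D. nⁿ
C

We need g(n) with n⁵ = o(g(n)) and g(n) = o(4ⁿ), i.e. O(n⁵) ≺ g ≺ O(4ⁿ).
Check each option:
  A. log²(n) — O(log² n) does not grow strictly faster than f(n)
  B. 100 — O(1) does not grow strictly faster than f(n)
  C. n¹⁰ — O(n¹⁰) is strictly between O(n⁵) and O(4ⁿ) ✓
  D. nⁿ — O(nⁿ) does not grow strictly slower than h(n)

Only option C (n¹⁰) lies strictly between.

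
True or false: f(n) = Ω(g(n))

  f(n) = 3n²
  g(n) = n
True

f(n) = 3n² is O(n²), and g(n) = n is O(n).
Since O(n²) grows at least as fast as O(n), f(n) = Ω(g(n)) is true.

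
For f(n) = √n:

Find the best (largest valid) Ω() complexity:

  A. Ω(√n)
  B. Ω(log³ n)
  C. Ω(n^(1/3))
A

f(n) = √n is Ω(√n).
All listed options are valid Big-Ω bounds (lower bounds),
but Ω(√n) is the tightest (largest valid bound).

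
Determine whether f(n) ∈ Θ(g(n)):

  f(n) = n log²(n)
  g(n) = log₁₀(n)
False

f(n) = n log²(n) is O(n log² n), and g(n) = log₁₀(n) is O(log n).
Since they have different growth rates, f(n) = Θ(g(n)) is false.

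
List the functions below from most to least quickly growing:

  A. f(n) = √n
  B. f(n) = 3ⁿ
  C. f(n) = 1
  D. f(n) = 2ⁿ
B > D > A > C

Comparing growth rates:
B = 3ⁿ is O(3ⁿ)
D = 2ⁿ is O(2ⁿ)
A = √n is O(√n)
C = 1 is O(1)

Therefore, the order from fastest to slowest is: B > D > A > C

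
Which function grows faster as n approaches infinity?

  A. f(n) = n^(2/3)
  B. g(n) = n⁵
B

f(n) = n^(2/3) is O(n^(2/3)), while g(n) = n⁵ is O(n⁵).
Since O(n⁵) grows faster than O(n^(2/3)), g(n) dominates.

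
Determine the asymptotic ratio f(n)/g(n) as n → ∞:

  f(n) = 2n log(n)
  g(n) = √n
∞

Since 2n log(n) (O(n log n)) grows faster than √n (O(√n)),
the ratio f(n)/g(n) → ∞ as n → ∞.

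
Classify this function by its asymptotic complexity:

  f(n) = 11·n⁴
O(n⁴)

The dominant term in 11·n⁴ is 11·n⁴, which is Θ(n⁴).
Constants are absorbed, so the tightest bound is O(n⁴).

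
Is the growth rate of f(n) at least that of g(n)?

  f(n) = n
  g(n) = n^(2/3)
True

f(n) = n is O(n), and g(n) = n^(2/3) is O(n^(2/3)).
Since O(n) grows at least as fast as O(n^(2/3)), f(n) = Ω(g(n)) is true.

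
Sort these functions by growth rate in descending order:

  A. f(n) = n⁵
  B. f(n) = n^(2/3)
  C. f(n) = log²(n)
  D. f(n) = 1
A > B > C > D

Comparing growth rates:
A = n⁵ is O(n⁵)
B = n^(2/3) is O(n^(2/3))
C = log²(n) is O(log² n)
D = 1 is O(1)

Therefore, the order from fastest to slowest is: A > B > C > D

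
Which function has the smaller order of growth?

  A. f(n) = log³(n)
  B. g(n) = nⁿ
A

f(n) = log³(n) is O(log³ n), while g(n) = nⁿ is O(nⁿ).
Since O(log³ n) grows slower than O(nⁿ), f(n) is dominated.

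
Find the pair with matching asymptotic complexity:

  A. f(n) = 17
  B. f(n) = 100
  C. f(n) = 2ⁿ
A and B

Examining each function:
  A. 17 is O(1)
  B. 100 is O(1)
  C. 2ⁿ is O(2ⁿ)

Functions A and B both have the same complexity class.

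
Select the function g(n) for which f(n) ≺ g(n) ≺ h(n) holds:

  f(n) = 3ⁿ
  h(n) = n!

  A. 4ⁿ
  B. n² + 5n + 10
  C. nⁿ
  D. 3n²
A

We need g(n) with 3ⁿ = o(g(n)) and g(n) = o(n!), i.e. O(3ⁿ) ≺ g ≺ O(n!).
Check each option:
  A. 4ⁿ — O(4ⁿ) is strictly between O(3ⁿ) and O(n!) ✓
  B. n² + 5n + 10 — O(n²) does not grow strictly faster than f(n)
  C. nⁿ — O(nⁿ) does not grow strictly slower than h(n)
  D. 3n² — O(n²) does not grow strictly faster than f(n)

Only option A (4ⁿ) lies strictly between.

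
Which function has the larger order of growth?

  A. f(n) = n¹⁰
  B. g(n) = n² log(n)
A

f(n) = n¹⁰ is O(n¹⁰), while g(n) = n² log(n) is O(n² log n).
Since O(n¹⁰) grows faster than O(n² log n), f(n) dominates.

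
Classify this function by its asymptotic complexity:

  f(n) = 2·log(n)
O(log n)

The dominant term in 2·log(n) is 2·log(n), which is Θ(log n).
Constants are absorbed, so the tightest bound is O(log n).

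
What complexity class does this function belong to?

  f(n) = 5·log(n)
O(log n)

The dominant term in 5·log(n) is 5·log(n), which is Θ(log n).
Constants are absorbed, so the tightest bound is O(log n).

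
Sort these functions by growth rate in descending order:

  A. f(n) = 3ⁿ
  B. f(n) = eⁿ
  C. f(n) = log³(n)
A > B > C

Comparing growth rates:
A = 3ⁿ is O(3ⁿ)
B = eⁿ is O(eⁿ)
C = log³(n) is O(log³ n)

Therefore, the order from fastest to slowest is: A > B > C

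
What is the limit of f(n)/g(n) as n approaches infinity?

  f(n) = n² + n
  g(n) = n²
1

Since n² + n and n² have the same growth rate (O(n²)),
the ratio converges to a constant: 1.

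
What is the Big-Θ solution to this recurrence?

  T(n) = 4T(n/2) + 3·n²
Θ(n² log n)

Master Theorem: a = 4, b = 2, f(n) = 3·n².
Compute the critical exponent d = log₂(4) = 2.
Compare f(n) = Θ(n²) against n^d:
  k = 2 = d, so f(n) = Θ(n^d) — Case 2.
  Work is balanced across levels: T(n) = Θ(n^d log n) = Θ(n² log n).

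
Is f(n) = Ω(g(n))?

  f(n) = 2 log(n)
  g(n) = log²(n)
False

f(n) = 2 log(n) is O(log n), and g(n) = log²(n) is O(log² n).
Since O(log n) grows slower than O(log² n), f(n) = Ω(g(n)) is false.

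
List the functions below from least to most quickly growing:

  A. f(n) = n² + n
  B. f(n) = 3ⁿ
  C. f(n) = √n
C < A < B

Comparing growth rates:
C = √n is O(√n)
A = n² + n is O(n²)
B = 3ⁿ is O(3ⁿ)

Therefore, the order from slowest to fastest is: C < A < B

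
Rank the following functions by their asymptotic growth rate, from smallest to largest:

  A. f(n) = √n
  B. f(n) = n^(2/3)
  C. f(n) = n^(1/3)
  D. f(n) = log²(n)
D < C < A < B

Comparing growth rates:
D = log²(n) is O(log² n)
C = n^(1/3) is O(n^(1/3))
A = √n is O(√n)
B = n^(2/3) is O(n^(2/3))

Therefore, the order from slowest to fastest is: D < C < A < B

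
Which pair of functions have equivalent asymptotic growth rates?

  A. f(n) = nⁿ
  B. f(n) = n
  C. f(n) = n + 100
B and C

Examining each function:
  A. nⁿ is O(nⁿ)
  B. n is O(n)
  C. n + 100 is O(n)

Functions B and C both have the same complexity class.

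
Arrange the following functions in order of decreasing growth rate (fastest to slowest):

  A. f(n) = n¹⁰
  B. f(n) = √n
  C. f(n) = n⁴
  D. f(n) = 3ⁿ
D > A > C > B

Comparing growth rates:
D = 3ⁿ is O(3ⁿ)
A = n¹⁰ is O(n¹⁰)
C = n⁴ is O(n⁴)
B = √n is O(√n)

Therefore, the order from fastest to slowest is: D > A > C > B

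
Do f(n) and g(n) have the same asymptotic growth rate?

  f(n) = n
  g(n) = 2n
True

f(n) = n and g(n) = 2n are both O(n).
Since they have the same asymptotic growth rate, f(n) = Θ(g(n)) is true.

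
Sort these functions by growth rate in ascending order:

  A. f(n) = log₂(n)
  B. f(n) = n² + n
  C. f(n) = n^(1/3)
A < C < B

Comparing growth rates:
A = log₂(n) is O(log n)
C = n^(1/3) is O(n^(1/3))
B = n² + n is O(n²)

Therefore, the order from slowest to fastest is: A < C < B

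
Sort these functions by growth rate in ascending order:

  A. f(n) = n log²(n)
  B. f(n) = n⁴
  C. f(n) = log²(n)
C < A < B

Comparing growth rates:
C = log²(n) is O(log² n)
A = n log²(n) is O(n log² n)
B = n⁴ is O(n⁴)

Therefore, the order from slowest to fastest is: C < A < B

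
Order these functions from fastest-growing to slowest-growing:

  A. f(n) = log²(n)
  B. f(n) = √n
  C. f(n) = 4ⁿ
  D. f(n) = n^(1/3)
C > B > D > A

Comparing growth rates:
C = 4ⁿ is O(4ⁿ)
B = √n is O(√n)
D = n^(1/3) is O(n^(1/3))
A = log²(n) is O(log² n)

Therefore, the order from fastest to slowest is: C > B > D > A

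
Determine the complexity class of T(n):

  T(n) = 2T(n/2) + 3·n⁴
Θ(n⁴)

Master Theorem: a = 2, b = 2, f(n) = 3·n⁴.
Compute the critical exponent d = log₂(2) = 1.
Compare f(n) = Θ(n⁴) against n^d:
  k = 4 > d = 1, so f(n) = Ω(n^(d+ε)) — Case 3.
  Regularity: a·(n/b)^4/n^4 = a/b^4 = 2/16 < 1 ✓.
  The top-level work dominates: T(n) = Θ(f(n)) = Θ(n⁴).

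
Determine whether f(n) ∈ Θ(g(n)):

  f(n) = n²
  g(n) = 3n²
True

f(n) = n² and g(n) = 3n² are both O(n²).
Since they have the same asymptotic growth rate, f(n) = Θ(g(n)) is true.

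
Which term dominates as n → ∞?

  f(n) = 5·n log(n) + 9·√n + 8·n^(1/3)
5·n log(n)

Looking at each term:
  - 5·n log(n) is O(n log n)
  - 9·√n is O(√n)
  - 8·n^(1/3) is O(n^(1/3))

The term 5·n log(n) (O(n log n)) grows fastest and dominates all others.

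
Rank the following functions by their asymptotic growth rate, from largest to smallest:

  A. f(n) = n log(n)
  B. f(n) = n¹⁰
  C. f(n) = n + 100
B > A > C

Comparing growth rates:
B = n¹⁰ is O(n¹⁰)
A = n log(n) is O(n log n)
C = n + 100 is O(n)

Therefore, the order from fastest to slowest is: B > A > C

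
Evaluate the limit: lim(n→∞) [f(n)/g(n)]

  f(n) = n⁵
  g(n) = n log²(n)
∞

Since n⁵ (O(n⁵)) grows faster than n log²(n) (O(n log² n)),
the ratio f(n)/g(n) → ∞ as n → ∞.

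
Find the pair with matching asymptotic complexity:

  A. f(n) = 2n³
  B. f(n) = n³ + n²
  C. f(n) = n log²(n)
A and B

Examining each function:
  A. 2n³ is O(n³)
  B. n³ + n² is O(n³)
  C. n log²(n) is O(n log² n)

Functions A and B both have the same complexity class.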